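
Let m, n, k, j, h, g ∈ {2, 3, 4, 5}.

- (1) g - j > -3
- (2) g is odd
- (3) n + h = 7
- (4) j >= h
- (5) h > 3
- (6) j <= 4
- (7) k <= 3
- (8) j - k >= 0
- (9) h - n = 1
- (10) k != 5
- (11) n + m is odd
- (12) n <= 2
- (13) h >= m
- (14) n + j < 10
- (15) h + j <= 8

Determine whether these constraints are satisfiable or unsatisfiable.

Unsatisfiable

From constraint 12: n ≤ 2. From constraints 4 and 6: h ≤ j ≤ 4. Hence n + h ≤ 6. But constraint 3 requires n + h = 7, and 7 > 6. Contradiction.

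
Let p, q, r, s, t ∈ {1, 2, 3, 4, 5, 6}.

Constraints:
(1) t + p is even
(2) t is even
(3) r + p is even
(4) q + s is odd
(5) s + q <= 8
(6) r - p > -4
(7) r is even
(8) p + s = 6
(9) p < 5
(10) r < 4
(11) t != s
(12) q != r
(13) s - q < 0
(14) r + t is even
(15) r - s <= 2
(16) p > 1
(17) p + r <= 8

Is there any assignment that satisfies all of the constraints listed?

Satisfiable

Try p = 4, q = 5, r = 2, s = 2, t = 4.
Check constraint 5: s + q = 7; constraint 6: r - p = -2; constraint 8: p + s = 6. The remaining constraints are straightforward to verify.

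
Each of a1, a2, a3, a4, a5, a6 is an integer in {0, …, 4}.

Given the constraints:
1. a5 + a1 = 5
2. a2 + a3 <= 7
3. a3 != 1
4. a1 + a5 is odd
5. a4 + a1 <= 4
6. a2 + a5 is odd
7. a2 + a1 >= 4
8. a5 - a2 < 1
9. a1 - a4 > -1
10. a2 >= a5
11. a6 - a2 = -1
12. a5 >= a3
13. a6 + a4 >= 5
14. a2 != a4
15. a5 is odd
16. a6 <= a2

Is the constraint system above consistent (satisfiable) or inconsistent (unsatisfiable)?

Try a1 = 2, a2 = 4, a3 = 2, a4 = 2, a5 = 3, a6 = 3.
Check constraint 1: a5 + a1 = 5; constraint 2: a2 + a3 = 6. The remaining constraints are straightforward to verify.

Satisfiable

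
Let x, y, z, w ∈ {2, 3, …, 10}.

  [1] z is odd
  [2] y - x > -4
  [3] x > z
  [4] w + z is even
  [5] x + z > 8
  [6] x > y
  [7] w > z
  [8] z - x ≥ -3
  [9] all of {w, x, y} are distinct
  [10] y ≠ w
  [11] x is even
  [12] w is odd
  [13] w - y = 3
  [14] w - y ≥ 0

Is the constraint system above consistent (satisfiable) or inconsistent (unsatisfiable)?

Satisfiable

The assignment x = 6, y = 4, z = 3, w = 7 works:
  constraint 2 holds since y - x = -2.
  constraint 5 holds since x + z = 9.
  constraint 8 holds since z - x = -3.
The rest check out directly.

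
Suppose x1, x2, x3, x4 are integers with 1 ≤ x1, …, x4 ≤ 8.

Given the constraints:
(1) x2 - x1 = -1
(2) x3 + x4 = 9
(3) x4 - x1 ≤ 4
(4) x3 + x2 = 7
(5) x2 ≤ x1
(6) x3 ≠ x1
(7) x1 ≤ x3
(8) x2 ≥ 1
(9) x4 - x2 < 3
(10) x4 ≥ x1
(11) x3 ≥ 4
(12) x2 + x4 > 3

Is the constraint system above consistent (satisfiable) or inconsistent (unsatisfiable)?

Satisfiable

The assignment x1 = 3, x2 = 2, x3 = 5, x4 = 4 works:
  constraint 1 holds since x2 - x1 = -1.
  constraint 2 holds since x3 + x4 = 9.
  constraint 3 holds since x4 - x1 = 1.
The rest check out directly.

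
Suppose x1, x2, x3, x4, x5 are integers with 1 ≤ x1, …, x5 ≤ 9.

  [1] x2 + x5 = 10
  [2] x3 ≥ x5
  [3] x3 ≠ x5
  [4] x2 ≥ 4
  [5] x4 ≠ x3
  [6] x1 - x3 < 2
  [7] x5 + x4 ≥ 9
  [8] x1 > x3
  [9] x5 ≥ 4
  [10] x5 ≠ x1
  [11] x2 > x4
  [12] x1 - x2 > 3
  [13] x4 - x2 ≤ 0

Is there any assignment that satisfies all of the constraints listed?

The assignment x1 = 9, x2 = 5, x3 = 8, x4 = 4, x5 = 5 works:
  constraint 1 holds since x2 + x5 = 10.
  constraint 6 holds since x1 - x3 = 1.
The rest check out directly.

Satisfiable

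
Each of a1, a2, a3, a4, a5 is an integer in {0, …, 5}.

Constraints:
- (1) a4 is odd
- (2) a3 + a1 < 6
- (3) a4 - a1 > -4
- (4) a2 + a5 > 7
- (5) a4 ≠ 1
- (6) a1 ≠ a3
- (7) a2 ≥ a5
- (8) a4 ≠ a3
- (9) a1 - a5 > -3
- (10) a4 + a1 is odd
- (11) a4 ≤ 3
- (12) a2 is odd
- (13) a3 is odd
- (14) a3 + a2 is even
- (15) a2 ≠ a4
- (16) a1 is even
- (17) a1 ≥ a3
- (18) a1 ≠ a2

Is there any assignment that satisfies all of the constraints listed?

Satisfiable

Try a1 = 4, a2 = 5, a3 = 1, a4 = 3, a5 = 5.
Check constraint 2: a3 + a1 = 5; constraint 3: a4 - a1 = -1; constraint 4: a2 + a5 = 10. The remaining constraints are straightforward to verify.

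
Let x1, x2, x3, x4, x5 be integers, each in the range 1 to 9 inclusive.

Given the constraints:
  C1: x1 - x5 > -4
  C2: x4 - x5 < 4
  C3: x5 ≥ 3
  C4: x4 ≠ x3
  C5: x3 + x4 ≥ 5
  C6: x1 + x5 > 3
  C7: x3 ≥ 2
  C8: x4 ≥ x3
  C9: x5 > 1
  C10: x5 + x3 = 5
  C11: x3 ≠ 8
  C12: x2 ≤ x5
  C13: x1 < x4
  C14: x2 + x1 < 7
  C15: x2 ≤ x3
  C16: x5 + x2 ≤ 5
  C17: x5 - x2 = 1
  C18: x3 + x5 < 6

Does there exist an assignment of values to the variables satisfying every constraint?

The assignment x1 = 2, x2 = 2, x3 = 2, x4 = 4, x5 = 3 works:
  constraint 1 holds since x1 - x5 = -1.
  constraint 2 holds since x4 - x5 = 1.
The rest check out directly.

Satisfiable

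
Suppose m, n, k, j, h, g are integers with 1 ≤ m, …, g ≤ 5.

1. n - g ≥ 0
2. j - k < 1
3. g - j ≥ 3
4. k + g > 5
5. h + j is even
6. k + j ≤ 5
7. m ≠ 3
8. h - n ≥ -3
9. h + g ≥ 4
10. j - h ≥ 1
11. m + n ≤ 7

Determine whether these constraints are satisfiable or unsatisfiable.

Unsatisfiable

Constraints 1, 3, 8, and 10 give g − j ≥ 3, j − h ≥ 1, h − n ≥ -3, n − g ≥ 0.
Adding all 4 inequalities: the left sides telescope to 0, and the right sides sum to 3 + 1 + (-3) + 0 = 1. So 0 ≥ 1, which is false.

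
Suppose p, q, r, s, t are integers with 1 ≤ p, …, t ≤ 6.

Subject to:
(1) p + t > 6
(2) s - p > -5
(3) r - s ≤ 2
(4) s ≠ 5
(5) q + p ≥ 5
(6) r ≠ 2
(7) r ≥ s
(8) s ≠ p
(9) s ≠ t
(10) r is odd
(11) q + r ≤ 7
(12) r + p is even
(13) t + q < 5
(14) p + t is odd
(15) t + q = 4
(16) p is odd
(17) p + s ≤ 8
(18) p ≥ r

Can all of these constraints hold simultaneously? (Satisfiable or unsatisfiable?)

Satisfiable

One satisfying assignment is p = 5, q = 2, r = 3, s = 3, t = 2.
For the less obvious constraints — constraint 1: p + t = 7; constraint 2: s - p = -2; constraint 3: r - s = 0 — and the others hold by inspection.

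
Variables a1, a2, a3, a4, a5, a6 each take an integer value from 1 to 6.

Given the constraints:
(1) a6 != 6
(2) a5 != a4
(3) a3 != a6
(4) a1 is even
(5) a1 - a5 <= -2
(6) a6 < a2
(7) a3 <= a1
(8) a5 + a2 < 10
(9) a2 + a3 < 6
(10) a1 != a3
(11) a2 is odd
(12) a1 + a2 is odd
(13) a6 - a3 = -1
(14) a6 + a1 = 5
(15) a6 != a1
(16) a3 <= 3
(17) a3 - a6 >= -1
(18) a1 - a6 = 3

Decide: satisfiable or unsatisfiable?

Satisfiable

Take a1 = 4, a2 = 3, a3 = 2, a4 = 5, a5 = 6, a6 = 1. Then constraint 5: a1 - a5 = -2; constraint 8: a5 + a2 = 9; constraint 9: a2 + a3 = 5, and every other listed constraint is also met.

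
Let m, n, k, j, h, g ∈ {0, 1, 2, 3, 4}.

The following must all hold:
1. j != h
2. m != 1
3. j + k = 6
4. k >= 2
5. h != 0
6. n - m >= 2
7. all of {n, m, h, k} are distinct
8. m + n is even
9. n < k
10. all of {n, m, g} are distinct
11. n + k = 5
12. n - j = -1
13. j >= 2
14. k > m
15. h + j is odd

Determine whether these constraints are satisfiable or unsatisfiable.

The assignment m = 0, n = 2, k = 3, j = 3, h = 4, g = 4 works:
  constraint 3 holds since j + k = 6.
  constraint 6 holds since n - m = 2.
The rest check out directly.

Satisfiable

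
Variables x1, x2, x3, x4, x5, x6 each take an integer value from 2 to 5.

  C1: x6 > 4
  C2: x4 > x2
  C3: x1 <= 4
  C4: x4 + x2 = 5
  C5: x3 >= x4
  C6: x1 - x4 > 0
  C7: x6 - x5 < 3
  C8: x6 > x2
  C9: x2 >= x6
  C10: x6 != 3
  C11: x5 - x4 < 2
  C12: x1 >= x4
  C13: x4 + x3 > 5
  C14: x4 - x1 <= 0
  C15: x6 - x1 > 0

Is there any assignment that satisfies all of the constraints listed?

Unsatisfiable

Constraints 2, 6, 9, and 15 give x2 < x4, x4 < x1, x1 < x6, x6 ≤ x2. Chaining: x2 < x4 < x1 < x6 ≤ x2, which forces x2 < x2 — impossible.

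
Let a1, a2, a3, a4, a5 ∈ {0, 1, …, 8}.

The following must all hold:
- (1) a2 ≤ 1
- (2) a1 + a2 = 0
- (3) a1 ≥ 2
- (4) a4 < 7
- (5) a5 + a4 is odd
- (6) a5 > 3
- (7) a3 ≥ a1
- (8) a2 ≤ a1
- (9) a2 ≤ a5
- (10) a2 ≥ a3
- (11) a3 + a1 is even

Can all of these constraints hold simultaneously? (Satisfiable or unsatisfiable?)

Unsatisfiable

From constraints 3 and 7: a3 ≥ a1 and a1 ≥ 2, so a3 ≥ 2. From constraints 1 and 10: a3 ≤ a2 and a2 ≤ 1, so a3 ≤ 1. But 1 < 2, so no value of a3 works.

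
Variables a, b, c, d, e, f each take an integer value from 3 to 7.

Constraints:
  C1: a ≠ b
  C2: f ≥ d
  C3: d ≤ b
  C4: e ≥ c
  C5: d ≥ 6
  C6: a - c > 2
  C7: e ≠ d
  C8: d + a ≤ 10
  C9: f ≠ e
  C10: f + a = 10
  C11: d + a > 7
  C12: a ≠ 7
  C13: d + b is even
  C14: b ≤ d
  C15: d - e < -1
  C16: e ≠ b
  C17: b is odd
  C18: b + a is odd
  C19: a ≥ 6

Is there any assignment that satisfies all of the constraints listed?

From constraints 2 and 5: f ≥ d ≥ 6. From constraint 19: a ≥ 6. Hence f + a ≥ 12. But constraint 10 requires f + a = 10, and 10 < 12. Contradiction.

Unsatisfiable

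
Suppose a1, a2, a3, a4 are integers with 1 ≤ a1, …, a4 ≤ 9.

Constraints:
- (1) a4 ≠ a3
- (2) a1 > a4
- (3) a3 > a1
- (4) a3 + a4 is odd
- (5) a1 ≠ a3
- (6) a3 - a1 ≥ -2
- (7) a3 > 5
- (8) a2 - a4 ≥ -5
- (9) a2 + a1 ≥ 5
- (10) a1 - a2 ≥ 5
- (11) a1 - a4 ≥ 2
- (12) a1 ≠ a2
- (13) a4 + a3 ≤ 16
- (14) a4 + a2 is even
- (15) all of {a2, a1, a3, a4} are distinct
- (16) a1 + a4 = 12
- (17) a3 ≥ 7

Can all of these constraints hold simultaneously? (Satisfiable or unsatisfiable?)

Try a1 = 7, a2 = 1, a3 = 8, a4 = 5.
Check constraint 6: a3 - a1 = 1; constraint 8: a2 - a4 = -4; constraint 9: a2 + a1 = 8. The remaining constraints are straightforward to verify.

Satisfiable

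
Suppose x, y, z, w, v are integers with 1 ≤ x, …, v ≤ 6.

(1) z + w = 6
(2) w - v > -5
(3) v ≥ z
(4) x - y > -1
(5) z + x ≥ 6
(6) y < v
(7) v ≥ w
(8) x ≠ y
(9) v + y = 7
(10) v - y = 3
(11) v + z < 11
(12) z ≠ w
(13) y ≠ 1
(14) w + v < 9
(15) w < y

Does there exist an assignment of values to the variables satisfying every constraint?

Satisfiable

Take x = 4, y = 2, z = 5, w = 1, v = 5. Then constraint 1: z + w = 6; constraint 2: w - v = -4; constraint 4: x - y = 2, and every other listed constraint is also met.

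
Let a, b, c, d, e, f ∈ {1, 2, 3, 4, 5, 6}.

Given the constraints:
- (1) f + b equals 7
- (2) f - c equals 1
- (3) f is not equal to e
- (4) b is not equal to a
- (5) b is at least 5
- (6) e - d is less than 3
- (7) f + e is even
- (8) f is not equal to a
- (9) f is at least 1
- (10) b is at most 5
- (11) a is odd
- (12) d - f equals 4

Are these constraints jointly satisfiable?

Satisfiable

Setting (a, b, c, d, e, f) = (1, 5, 1, 6, 6, 2) satisfies everything: constraint 1: f + b = 7; constraint 2: f - c = 1, and the others follow.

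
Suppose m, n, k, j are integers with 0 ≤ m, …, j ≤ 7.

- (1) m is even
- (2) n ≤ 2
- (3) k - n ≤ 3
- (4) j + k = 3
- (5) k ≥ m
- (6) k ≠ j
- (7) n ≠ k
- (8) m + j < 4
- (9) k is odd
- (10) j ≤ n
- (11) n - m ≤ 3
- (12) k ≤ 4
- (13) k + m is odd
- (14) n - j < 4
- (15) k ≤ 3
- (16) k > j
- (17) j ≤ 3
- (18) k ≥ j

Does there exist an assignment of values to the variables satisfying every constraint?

One satisfying assignment is m = 2, n = 2, k = 3, j = 0.
For the less obvious constraints — constraint 3: k - n = 1; constraint 4: j + k = 3; constraint 8: m + j = 2 — and the others hold by inspection.

Satisfiable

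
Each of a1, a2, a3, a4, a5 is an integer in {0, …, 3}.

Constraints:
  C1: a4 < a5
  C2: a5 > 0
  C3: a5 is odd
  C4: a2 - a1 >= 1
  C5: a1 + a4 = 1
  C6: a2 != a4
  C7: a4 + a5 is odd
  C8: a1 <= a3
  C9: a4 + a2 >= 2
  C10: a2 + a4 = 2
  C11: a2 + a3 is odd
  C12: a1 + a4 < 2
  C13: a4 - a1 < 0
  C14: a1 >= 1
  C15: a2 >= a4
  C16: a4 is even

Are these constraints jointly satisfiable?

Take a1 = 1, a2 = 2, a3 = 3, a4 = 0, a5 = 3. Then constraint 4: a2 - a1 = 1; constraint 5: a1 + a4 = 1, and every other listed constraint is also met.

Satisfiable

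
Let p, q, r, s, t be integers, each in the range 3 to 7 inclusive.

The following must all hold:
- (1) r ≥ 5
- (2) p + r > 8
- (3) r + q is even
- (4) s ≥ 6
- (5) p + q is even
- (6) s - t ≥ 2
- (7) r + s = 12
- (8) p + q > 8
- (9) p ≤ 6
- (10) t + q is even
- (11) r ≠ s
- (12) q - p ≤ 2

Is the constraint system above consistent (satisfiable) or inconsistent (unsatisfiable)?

Setting (p, q, r, s, t) = (5, 5, 5, 7, 5) satisfies everything: constraint 2: p + r = 10; constraint 6: s - t = 2; constraint 7: r + s = 12, and the others follow.

Satisfiable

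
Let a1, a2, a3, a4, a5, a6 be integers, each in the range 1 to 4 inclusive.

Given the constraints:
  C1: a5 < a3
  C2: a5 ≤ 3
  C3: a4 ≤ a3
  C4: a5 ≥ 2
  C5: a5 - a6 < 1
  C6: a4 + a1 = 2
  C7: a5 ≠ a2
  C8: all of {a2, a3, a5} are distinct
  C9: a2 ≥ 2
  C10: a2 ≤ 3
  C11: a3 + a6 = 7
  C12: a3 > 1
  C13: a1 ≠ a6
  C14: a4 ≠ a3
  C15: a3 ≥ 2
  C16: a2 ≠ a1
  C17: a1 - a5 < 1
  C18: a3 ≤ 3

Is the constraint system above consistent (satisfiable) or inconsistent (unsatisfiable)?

Constraints 2, 4, 9, 10, 15, and 18 confine each of a2, a3, a5 to the 2 values {2, 3}.
Constraint 8 requires all 3 of them to be distinct, but only 2 values are available — impossible by the pigeonhole principle.

Unsatisfiable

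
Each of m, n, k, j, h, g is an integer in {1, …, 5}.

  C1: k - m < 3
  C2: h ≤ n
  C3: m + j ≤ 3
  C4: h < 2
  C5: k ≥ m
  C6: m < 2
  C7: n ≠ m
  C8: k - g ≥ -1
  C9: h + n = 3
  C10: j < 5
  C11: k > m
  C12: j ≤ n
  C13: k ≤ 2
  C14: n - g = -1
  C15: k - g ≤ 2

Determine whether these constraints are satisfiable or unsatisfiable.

The assignment m = 1, n = 2, k = 2, j = 1, h = 1, g = 3 works:
  constraint 1 holds since k - m = 1.
  constraint 3 holds since m + j = 2.
The rest check out directly.

Satisfiable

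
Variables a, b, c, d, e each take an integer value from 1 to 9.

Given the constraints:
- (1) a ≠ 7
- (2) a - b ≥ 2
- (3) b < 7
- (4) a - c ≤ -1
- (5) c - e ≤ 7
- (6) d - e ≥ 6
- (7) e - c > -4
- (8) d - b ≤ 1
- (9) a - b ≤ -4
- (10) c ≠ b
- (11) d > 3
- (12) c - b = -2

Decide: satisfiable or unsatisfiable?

Constraints 2, 4, 5, 6, and 8 give e − c ≥ -7, c − a ≥ 1, a − b ≥ 2, b − d ≥ -1, d − e ≥ 6.
Adding all 5 inequalities: the left sides telescope to 0, and the right sides sum to (-7) + 1 + 2 + (-1) + 6 = 1. So 0 ≥ 1, which is false.

Unsatisfiable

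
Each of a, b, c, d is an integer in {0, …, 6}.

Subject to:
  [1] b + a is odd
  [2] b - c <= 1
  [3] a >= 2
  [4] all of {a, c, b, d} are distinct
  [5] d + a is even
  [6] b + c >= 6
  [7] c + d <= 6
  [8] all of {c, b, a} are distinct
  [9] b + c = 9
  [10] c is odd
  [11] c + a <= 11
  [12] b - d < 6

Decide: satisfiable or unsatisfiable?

Try a = 3, b = 4, c = 5, d = 1.
Check constraint 2: b - c = -1; constraint 6: b + c = 9; constraint 7: c + d = 6. The remaining constraints are straightforward to verify.

Satisfiable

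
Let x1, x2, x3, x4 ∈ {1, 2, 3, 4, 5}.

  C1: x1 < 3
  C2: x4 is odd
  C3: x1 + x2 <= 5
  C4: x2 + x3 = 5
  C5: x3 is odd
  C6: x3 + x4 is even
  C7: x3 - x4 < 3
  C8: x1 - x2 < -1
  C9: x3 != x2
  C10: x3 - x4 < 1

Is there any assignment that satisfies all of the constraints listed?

Try x1 = 1, x2 = 4, x3 = 1, x4 = 1.
Check constraint 3: x1 + x2 = 5; constraint 4: x2 + x3 = 5. The remaining constraints are straightforward to verify.

Satisfiable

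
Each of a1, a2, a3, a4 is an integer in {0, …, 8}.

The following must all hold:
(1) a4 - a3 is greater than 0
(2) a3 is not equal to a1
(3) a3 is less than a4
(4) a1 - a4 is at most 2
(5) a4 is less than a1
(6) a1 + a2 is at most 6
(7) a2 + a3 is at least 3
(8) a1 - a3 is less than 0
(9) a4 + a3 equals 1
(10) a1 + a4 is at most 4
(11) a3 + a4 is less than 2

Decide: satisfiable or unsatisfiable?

Unsatisfiable

Constraints 1, 5, and 8 give a4 < a1, a1 < a3, a3 < a4. Chaining: a4 < a1 < a3 < a4, which forces a4 < a4 — impossible.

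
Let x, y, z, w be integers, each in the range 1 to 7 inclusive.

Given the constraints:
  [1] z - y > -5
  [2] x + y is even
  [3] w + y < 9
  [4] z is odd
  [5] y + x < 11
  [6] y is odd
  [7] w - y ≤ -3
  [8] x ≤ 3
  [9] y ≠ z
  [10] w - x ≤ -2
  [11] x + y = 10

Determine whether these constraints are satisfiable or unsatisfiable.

Satisfiable

Try x = 3, y = 7, z = 5, w = 1.
Check constraint 1: z - y = -2; constraint 3: w + y = 8. The remaining constraints are straightforward to verify.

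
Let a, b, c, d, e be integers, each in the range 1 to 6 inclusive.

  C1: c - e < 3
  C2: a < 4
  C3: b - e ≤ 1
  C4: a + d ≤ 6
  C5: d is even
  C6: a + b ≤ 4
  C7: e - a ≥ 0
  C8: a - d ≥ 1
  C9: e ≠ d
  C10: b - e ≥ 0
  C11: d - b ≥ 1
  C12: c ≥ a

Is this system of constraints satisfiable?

Constraints 7, 8, 10, and 11 give b − e ≥ 0, e − a ≥ 0, a − d ≥ 1, d − b ≥ 1.
Adding all 4 inequalities: the left sides telescope to 0, and the right sides sum to 0 + 0 + 1 + 1 = 2. So 0 ≥ 2, which is false.

Unsatisfiable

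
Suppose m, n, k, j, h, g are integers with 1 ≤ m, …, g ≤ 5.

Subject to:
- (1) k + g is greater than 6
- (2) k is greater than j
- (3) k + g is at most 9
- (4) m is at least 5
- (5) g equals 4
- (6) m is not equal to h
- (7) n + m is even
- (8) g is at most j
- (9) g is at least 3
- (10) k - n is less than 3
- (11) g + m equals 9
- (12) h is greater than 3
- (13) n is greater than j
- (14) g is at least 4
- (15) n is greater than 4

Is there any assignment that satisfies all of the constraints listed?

One satisfying assignment is m = 5, n = 5, k = 5, j = 4, h = 4, g = 4.
For the less obvious constraints — constraint 1: k + g = 9; constraint 3: k + g = 9; constraint 10: k - n = 0 — and the others hold by inspection.

Satisfiable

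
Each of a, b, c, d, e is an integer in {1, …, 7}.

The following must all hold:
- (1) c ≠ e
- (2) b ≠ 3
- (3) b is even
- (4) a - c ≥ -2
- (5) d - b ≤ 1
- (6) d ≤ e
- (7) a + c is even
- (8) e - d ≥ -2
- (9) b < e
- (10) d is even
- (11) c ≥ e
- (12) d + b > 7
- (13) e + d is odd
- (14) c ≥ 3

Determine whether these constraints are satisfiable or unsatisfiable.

Satisfiable

The assignment a = 7, b = 4, c = 7, d = 4, e = 5 works:
  constraint 4 holds since a - c = 0.
  constraint 5 holds since d - b = 0.
The rest check out directly.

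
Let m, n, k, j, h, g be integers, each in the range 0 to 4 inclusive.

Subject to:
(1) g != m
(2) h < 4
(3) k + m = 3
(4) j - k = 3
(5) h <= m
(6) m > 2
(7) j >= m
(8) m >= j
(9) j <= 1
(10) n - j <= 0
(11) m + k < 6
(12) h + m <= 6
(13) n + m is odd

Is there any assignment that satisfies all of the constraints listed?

Unsatisfiable

From constraint 6: m ≥ 3. From constraints 7 and 9: m ≤ j and j ≤ 1, so m ≤ 1. But 1 < 3, so no value of m works.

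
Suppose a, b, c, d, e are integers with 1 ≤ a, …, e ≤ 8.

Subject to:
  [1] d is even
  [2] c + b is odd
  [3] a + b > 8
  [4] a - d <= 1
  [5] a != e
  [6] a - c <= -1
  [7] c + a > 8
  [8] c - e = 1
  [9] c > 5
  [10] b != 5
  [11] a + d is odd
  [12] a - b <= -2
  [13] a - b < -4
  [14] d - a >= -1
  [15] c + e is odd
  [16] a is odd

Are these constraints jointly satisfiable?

Setting (a, b, c, d, e) = (3, 8, 7, 2, 6) satisfies everything: constraint 3: a + b = 11; constraint 4: a - d = 1; constraint 6: a - c = -4, and the others follow.

Satisfiable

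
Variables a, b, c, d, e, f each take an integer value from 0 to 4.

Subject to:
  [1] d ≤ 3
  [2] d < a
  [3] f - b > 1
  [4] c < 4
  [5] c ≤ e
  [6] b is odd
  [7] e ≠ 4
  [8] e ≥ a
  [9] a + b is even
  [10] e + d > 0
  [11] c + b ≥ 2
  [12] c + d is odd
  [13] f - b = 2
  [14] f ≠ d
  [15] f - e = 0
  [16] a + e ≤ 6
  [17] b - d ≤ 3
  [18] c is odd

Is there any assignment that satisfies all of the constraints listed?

The assignment a = 3, b = 1, c = 1, d = 0, e = 3, f = 3 works:
  constraint 3 holds since f - b = 2.
  constraint 10 holds since e + d = 3.
The rest check out directly.

Satisfiable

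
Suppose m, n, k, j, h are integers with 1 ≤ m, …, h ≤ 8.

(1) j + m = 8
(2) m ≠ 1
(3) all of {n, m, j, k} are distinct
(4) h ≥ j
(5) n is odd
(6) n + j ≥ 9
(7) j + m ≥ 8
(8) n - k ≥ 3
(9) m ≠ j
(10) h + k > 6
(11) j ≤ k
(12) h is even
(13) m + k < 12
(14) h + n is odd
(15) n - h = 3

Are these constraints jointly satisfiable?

One satisfying assignment is m = 5, n = 7, k = 4, j = 3, h = 4.
For the less obvious constraints — constraint 1: j + m = 8; constraint 6: n + j = 10; constraint 7: j + m = 8 — and the others hold by inspection.

Satisfiable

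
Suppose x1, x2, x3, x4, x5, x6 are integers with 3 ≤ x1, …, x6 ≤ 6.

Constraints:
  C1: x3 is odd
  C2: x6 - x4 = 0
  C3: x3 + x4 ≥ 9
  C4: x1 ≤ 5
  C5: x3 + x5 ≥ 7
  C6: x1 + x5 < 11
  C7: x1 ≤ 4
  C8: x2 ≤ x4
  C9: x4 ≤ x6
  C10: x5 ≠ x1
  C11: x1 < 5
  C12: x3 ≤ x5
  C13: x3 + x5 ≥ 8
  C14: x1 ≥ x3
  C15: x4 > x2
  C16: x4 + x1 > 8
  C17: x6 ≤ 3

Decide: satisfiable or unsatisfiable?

From constraints 4 and 14: x3 ≤ x1 ≤ 5. From constraints 9 and 17: x4 ≤ x6 ≤ 3. Hence x3 + x4 ≤ 8. But constraint 3 requires x3 + x4 ≥ 9, and 9 > 8. Contradiction.

Unsatisfiable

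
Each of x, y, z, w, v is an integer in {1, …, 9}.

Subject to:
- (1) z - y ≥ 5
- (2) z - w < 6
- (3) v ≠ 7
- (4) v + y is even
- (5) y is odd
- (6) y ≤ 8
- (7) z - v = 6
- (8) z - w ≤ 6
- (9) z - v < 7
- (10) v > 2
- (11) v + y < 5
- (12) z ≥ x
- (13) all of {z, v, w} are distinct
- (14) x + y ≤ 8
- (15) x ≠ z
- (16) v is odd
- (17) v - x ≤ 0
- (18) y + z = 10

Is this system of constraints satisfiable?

Satisfiable

Try x = 4, y = 1, z = 9, w = 6, v = 3.
Check constraint 1: z - y = 8; constraint 2: z - w = 3. The remaining constraints are straightforward to verify.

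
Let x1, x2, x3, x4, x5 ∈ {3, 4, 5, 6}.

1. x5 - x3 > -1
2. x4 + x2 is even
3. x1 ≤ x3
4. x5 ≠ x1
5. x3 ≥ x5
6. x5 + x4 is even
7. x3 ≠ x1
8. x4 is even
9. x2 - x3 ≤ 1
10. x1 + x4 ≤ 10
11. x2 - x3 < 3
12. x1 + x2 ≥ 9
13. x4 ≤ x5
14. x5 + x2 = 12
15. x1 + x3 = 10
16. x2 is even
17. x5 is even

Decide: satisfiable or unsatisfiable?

One satisfying assignment is x1 = 4, x2 = 6, x3 = 6, x4 = 6, x5 = 6.
For the less obvious constraints — constraint 1: x5 - x3 = 0; constraint 9: x2 - x3 = 0; constraint 10: x1 + x4 = 10 — and the others hold by inspection.

Satisfiable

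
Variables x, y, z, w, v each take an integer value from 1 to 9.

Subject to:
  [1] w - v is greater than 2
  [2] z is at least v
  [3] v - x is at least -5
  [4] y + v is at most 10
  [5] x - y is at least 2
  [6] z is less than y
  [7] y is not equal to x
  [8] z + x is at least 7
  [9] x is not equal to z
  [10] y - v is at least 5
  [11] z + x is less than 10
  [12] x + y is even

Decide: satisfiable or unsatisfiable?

Constraints 3, 5, and 10 give y − v ≥ 5, v − x ≥ -5, x − y ≥ 2.
Adding all 3 inequalities: the left sides telescope to 0, and the right sides sum to 5 + (-5) + 2 = 2. So 0 ≥ 2, which is false.

Unsatisfiable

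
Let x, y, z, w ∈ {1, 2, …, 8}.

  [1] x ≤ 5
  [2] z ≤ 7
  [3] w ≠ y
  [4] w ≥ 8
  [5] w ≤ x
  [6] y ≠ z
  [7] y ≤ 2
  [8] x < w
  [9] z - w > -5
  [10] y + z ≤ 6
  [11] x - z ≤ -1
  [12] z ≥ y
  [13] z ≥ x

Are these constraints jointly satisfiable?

Unsatisfiable

From constraints 4 and 5: x ≥ w and w ≥ 8, so x ≥ 8. From constraint 1: x ≤ 5. But 5 < 8, so no value of x works.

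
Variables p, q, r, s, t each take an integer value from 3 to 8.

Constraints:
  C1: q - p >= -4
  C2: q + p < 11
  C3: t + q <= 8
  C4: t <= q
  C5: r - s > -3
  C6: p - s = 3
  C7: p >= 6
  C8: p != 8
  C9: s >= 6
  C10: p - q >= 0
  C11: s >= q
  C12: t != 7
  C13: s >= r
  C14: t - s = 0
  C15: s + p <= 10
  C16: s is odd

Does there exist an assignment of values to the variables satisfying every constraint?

From constraint 9: s ≥ 6. From constraint 7: p ≥ 6. Hence s + p ≥ 12. But constraint 15 requires s + p ≤ 10, and 10 < 12. Contradiction.

Unsatisfiable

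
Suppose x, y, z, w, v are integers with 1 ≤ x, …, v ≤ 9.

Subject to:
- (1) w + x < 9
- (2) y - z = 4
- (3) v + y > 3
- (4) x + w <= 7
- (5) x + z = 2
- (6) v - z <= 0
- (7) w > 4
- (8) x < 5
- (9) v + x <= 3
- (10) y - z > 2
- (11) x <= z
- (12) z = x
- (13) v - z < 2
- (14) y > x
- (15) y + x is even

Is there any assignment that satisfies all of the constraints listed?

Satisfiable

Take x = 1, y = 5, z = 1, w = 6, v = 1. Then constraint 1: w + x = 7; constraint 2: y - z = 4, and every other listed constraint is also met.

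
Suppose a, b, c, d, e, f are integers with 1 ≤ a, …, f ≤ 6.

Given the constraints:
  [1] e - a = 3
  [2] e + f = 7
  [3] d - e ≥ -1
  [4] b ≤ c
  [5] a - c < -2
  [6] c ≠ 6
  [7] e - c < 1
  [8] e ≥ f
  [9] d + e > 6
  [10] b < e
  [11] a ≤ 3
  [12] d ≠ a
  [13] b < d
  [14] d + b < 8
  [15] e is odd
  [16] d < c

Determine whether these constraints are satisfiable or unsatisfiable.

Satisfiable

The assignment a = 2, b = 3, c = 5, d = 4, e = 5, f = 2 works:
  constraint 1 holds since e - a = 3.
  constraint 2 holds since e + f = 7.
  constraint 3 holds since d - e = -1.
The rest check out directly.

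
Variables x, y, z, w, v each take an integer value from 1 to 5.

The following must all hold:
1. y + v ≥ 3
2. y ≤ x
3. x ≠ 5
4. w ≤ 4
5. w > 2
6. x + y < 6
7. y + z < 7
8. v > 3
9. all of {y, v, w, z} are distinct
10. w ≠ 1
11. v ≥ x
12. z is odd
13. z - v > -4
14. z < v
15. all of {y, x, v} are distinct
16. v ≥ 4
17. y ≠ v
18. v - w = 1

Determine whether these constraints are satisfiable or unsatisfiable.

One satisfying assignment is x = 3, y = 1, z = 3, w = 4, v = 5.
For the less obvious constraints — constraint 1: y + v = 6; constraint 6: x + y = 4 — and the others hold by inspection.

Satisfiable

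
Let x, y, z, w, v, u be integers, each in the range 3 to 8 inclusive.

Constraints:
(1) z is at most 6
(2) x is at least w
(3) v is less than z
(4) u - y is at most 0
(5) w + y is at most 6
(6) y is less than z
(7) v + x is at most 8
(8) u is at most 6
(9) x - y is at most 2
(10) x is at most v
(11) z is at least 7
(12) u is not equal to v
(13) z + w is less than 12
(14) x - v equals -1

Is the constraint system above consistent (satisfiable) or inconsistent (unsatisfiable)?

From constraint 11: z ≥ 7. From constraint 1: z ≤ 6. But 6 < 7, so no value of z works.

Unsatisfiable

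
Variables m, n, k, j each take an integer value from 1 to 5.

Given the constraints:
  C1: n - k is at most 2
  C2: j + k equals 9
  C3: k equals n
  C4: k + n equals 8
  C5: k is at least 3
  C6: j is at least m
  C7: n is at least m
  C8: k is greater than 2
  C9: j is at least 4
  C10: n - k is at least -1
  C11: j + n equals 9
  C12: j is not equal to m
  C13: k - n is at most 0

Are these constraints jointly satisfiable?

Take m = 2, n = 4, k = 4, j = 5. Then constraint 1: n - k = 0; constraint 2: j + k = 9, and every other listed constraint is also met.

Satisfiable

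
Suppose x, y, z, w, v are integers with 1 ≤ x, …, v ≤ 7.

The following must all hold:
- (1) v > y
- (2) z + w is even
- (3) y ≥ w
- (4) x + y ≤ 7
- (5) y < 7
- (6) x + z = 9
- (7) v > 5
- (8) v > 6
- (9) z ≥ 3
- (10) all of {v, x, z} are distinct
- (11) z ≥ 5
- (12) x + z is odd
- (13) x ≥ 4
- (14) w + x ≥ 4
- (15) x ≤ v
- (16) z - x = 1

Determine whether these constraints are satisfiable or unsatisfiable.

Satisfiable

The assignment x = 4, y = 1, z = 5, w = 1, v = 7 works:
  constraint 4 holds since x + y = 5.
  constraint 6 holds since x + z = 9.
The rest check out directly.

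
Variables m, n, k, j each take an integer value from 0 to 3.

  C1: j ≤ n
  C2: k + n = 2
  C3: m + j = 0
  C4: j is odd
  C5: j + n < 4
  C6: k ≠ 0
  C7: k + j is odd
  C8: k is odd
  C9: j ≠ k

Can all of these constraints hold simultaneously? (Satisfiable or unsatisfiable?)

Unsatisfiable

Constraint 8 makes k odd and constraint 4 makes j odd, so k + j must be even. Constraint 7 says k + j is odd — contradiction.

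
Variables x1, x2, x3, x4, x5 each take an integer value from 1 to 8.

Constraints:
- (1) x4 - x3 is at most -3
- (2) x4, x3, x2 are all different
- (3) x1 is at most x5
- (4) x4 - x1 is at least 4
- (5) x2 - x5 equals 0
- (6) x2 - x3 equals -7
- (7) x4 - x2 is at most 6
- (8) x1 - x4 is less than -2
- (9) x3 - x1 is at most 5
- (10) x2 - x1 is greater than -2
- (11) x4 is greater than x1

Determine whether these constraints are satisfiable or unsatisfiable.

Constraints 1, 4, and 9 give x3 − x4 ≥ 3, x4 − x1 ≥ 4, x1 − x3 ≥ -5.
Adding all 3 inequalities: the left sides telescope to 0, and the right sides sum to 3 + 4 + (-5) = 2. So 0 ≥ 2, which is false.

Unsatisfiable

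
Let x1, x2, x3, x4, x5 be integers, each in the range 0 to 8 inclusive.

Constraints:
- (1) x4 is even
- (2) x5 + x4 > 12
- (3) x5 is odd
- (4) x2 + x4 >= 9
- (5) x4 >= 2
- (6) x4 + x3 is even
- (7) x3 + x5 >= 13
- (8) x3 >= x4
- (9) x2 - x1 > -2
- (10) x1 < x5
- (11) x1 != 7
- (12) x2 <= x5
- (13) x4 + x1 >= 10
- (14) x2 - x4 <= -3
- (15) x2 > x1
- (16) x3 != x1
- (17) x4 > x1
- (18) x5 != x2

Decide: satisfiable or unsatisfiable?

Try x1 = 3, x2 = 4, x3 = 8, x4 = 8, x5 = 5.
Check constraint 2: x5 + x4 = 13; constraint 4: x2 + x4 = 12. The remaining constraints are straightforward to verify.

Satisfiable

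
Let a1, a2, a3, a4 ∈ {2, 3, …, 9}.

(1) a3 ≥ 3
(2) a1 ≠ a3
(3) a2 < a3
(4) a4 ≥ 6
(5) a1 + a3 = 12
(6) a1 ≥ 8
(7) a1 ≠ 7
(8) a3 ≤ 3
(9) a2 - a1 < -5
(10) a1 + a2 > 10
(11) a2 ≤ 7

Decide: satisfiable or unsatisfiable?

Satisfiable

Take a1 = 9, a2 = 2, a3 = 3, a4 = 6. Then constraint 5: a1 + a3 = 12; constraint 9: a2 - a1 = -7, and every other listed constraint is also met.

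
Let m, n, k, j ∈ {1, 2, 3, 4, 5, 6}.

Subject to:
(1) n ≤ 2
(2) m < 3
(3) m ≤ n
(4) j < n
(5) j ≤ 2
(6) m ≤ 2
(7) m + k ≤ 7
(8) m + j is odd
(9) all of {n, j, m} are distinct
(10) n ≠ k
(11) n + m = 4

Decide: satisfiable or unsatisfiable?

Unsatisfiable

Constraints 1, 5, and 6 confine each of n, j, m to the 2 values {1, 2} (the domain already gives each ≥ 1).
Constraint 9 requires all 3 of them to be distinct, but only 2 values are available — impossible by the pigeonhole principle.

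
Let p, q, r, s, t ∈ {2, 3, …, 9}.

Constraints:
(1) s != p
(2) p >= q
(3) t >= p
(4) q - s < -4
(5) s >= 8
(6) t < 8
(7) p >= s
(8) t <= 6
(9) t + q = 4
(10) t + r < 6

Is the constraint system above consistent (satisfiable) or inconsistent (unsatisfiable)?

Unsatisfiable

From constraints 5 and 7: p ≥ s and s ≥ 8, so p ≥ 8. From constraints 3 and 8: p ≤ t and t ≤ 6, so p ≤ 6. But 6 < 8, so no value of p works.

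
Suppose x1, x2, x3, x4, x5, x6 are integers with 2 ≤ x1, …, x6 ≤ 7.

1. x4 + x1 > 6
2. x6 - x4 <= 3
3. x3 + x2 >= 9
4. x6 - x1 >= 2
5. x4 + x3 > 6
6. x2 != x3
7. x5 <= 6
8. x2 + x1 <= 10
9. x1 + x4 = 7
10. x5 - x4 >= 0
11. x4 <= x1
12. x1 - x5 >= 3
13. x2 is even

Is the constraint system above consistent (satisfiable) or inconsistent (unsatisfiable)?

Constraints 2, 4, 10, and 12 give x1 − x5 ≥ 3, x5 − x4 ≥ 0, x4 − x6 ≥ -3, x6 − x1 ≥ 2.
Adding all 4 inequalities: the left sides telescope to 0, and the right sides sum to 3 + 0 + (-3) + 2 = 2. So 0 ≥ 2, which is false.

Unsatisfiable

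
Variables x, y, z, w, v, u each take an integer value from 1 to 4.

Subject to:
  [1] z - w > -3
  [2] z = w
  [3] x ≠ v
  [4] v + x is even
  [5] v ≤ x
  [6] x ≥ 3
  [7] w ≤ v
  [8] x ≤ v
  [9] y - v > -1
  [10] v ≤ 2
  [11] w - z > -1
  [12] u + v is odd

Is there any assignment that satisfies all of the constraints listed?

From constraint 6: x ≥ 3. From constraints 8 and 10: x ≤ v and v ≤ 2, so x ≤ 2. But 2 < 3, so no value of x works.

Unsatisfiable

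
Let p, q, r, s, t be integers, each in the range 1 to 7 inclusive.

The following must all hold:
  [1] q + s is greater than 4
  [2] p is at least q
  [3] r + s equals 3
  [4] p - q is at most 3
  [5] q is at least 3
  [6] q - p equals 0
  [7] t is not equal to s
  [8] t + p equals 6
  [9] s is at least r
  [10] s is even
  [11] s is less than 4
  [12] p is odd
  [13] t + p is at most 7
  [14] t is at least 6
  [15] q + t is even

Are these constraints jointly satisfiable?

From constraint 14: t ≥ 6. From constraints 2 and 5: p ≥ q ≥ 3. Hence t + p ≥ 9. But constraint 13 requires t + p ≤ 7, and 7 < 9. Contradiction.

Unsatisfiable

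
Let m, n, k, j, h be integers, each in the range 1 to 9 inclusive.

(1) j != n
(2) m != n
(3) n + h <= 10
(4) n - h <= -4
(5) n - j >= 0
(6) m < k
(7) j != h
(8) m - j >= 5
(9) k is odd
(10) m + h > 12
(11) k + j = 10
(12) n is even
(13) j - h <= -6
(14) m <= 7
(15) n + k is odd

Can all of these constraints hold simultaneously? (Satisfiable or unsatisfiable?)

Satisfiable

The assignment m = 7, n = 2, k = 9, j = 1, h = 8 works:
  constraint 3 holds since n + h = 10.
  constraint 4 holds since n - h = -6.
  constraint 5 holds since n - j = 1.
The rest check out directly.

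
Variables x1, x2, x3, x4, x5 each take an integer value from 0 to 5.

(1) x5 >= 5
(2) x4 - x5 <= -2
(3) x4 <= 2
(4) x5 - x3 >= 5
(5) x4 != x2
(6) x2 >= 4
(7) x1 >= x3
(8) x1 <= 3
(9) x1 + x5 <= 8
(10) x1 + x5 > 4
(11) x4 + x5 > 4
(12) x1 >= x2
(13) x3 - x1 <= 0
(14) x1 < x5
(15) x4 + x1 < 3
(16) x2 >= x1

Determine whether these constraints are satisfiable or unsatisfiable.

From constraints 6 and 12: x1 ≥ x2 ≥ 4. From constraint 1: x5 ≥ 5. Hence x1 + x5 ≥ 9. But constraint 9 requires x1 + x5 ≤ 8, and 8 < 9. Contradiction.

Unsatisfiable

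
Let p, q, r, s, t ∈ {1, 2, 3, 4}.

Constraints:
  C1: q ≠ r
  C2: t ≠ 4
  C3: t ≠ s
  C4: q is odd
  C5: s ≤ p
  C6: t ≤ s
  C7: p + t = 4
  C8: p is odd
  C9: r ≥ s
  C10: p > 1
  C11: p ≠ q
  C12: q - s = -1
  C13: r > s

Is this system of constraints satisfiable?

Satisfiable

Try p = 3, q = 1, r = 3, s = 2, t = 1.
Check constraint 7: p + t = 4; constraint 12: q - s = -1. The remaining constraints are straightforward to verify.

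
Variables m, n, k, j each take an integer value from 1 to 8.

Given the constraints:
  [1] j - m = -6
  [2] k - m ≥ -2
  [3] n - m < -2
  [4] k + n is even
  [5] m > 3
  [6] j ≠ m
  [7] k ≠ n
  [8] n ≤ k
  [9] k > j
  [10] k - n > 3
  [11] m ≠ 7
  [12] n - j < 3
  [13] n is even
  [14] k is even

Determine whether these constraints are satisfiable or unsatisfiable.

One satisfying assignment is m = 8, n = 4, k = 8, j = 2.
For the less obvious constraints — constraint 1: j - m = -6; constraint 2: k - m = 0 — and the others hold by inspection.

Satisfiable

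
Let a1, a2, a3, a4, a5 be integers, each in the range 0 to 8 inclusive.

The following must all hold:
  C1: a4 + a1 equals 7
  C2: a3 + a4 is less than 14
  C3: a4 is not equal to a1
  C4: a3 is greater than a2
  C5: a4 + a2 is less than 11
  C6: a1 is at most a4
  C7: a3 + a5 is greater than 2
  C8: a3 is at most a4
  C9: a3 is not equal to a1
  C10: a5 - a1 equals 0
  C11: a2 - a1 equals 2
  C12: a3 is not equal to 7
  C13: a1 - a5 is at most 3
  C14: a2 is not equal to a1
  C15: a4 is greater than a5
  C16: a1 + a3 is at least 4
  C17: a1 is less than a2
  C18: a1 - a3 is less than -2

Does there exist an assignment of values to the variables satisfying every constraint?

Satisfiable

Take a1 = 0, a2 = 2, a3 = 4, a4 = 7, a5 = 0. Then constraint 1: a4 + a1 = 7; constraint 2: a3 + a4 = 11; constraint 5: a4 + a2 = 9, and every other listed constraint is also met.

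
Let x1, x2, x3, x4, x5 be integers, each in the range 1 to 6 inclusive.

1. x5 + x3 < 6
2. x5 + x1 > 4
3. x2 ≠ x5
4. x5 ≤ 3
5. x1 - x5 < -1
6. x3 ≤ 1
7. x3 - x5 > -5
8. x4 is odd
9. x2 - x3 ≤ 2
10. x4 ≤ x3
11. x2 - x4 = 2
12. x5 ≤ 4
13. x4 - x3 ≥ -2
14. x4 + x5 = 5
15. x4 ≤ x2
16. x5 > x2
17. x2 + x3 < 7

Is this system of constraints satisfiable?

Unsatisfiable

From constraints 6 and 10: x4 ≤ x3 ≤ 1. From constraint 4: x5 ≤ 3. Hence x4 + x5 ≤ 4. But constraint 14 requires x4 + x5 = 5, and 5 > 4. Contradiction.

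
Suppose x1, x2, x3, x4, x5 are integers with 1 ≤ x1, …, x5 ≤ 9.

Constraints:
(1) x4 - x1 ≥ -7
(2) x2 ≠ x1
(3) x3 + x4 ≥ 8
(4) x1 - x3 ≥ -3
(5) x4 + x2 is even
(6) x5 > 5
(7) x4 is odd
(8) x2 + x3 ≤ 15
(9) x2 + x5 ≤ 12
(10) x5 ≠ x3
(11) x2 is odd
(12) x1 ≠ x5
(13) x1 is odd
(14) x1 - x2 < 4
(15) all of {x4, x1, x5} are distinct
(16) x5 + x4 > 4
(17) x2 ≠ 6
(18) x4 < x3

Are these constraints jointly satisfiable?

Satisfiable

Setting (x1, x2, x3, x4, x5) = (7, 5, 7, 1, 6) satisfies everything: constraint 1: x4 - x1 = -6; constraint 3: x3 + x4 = 8; constraint 4: x1 - x3 = 0, and the others follow.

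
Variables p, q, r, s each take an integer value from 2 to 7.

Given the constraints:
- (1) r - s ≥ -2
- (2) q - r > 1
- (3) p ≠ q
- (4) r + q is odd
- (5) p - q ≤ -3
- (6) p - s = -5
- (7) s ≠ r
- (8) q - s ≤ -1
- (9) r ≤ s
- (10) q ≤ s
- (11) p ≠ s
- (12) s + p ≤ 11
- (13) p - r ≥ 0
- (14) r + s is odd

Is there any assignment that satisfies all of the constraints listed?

Constraints 1, 5, 8, and 13 give s − q ≥ 1, q − p ≥ 3, p − r ≥ 0, r − s ≥ -2.
Adding all 4 inequalities: the left sides telescope to 0, and the right sides sum to 1 + 3 + 0 + (-2) = 2. So 0 ≥ 2, which is false.

Unsatisfiable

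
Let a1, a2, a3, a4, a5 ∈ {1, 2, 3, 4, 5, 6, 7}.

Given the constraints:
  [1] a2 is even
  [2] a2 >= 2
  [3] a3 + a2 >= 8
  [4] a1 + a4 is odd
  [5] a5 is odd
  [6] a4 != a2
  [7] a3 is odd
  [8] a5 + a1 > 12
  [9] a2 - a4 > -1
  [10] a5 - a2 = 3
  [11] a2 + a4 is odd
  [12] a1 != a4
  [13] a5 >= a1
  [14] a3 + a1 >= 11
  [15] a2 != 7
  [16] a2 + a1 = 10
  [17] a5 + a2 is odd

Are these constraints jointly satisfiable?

Satisfiable

Try a1 = 6, a2 = 4, a3 = 7, a4 = 3, a5 = 7.
Check constraint 3: a3 + a2 = 11; constraint 8: a5 + a1 = 13; constraint 9: a2 - a4 = 1. The remaining constraints are straightforward to verify.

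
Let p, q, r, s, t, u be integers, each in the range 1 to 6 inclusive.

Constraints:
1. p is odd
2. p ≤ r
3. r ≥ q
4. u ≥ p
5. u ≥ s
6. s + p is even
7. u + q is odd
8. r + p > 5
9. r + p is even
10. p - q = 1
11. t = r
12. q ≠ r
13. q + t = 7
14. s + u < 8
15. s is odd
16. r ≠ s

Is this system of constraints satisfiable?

Satisfiable

The assignment p = 3, q = 2, r = 5, s = 3, t = 5, u = 3 works:
  constraint 8 holds since r + p = 8.
  constraint 10 holds since p - q = 1.
  constraint 13 holds since q + t = 7.
The rest check out directly.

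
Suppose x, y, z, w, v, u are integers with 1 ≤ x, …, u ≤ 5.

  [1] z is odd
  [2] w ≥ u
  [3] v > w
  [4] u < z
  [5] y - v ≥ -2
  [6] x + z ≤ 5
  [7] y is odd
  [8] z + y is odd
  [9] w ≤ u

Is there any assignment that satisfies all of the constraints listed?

Unsatisfiable

Constraint 1 makes z odd and constraint 7 makes y odd, so z + y must be even. Constraint 8 says z + y is odd — contradiction.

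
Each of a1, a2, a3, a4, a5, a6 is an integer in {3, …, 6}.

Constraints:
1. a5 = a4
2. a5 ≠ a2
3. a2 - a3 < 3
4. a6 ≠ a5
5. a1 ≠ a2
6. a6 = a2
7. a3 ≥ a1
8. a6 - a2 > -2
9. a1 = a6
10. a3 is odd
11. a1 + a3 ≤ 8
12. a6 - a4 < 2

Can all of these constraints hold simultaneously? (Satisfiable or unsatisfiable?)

From constraints 6 and 9, a1 = a6 = a2, so a1 = a2. But constraint 5 says a1 ≠ a2. Contradiction.

Unsatisfiable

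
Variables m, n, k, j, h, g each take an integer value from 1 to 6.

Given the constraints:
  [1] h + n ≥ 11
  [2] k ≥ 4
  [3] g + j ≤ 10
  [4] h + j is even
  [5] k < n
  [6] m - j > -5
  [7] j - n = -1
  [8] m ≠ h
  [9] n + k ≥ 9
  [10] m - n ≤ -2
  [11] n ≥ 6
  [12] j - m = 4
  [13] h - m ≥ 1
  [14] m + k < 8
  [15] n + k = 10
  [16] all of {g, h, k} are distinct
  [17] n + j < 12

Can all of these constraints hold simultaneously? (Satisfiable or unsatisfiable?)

Try m = 1, n = 6, k = 4, j = 5, h = 5, g = 3.
Check constraint 1: h + n = 11; constraint 3: g + j = 8; constraint 6: m - j = -4. The remaining constraints are straightforward to verify.

Satisfiable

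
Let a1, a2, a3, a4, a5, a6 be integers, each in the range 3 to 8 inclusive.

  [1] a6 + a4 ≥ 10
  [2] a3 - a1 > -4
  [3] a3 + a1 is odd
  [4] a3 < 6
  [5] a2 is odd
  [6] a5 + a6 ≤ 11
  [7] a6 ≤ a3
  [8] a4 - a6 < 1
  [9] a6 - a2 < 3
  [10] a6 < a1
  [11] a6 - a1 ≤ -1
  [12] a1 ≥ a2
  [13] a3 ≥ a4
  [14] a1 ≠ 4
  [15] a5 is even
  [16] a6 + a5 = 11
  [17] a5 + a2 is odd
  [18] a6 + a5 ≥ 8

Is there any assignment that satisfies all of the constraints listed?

The assignment a1 = 6, a2 = 3, a3 = 5, a4 = 5, a5 = 6, a6 = 5 works:
  constraint 1 holds since a6 + a4 = 10.
  constraint 2 holds since a3 - a1 = -1.
The rest check out directly.

Satisfiable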